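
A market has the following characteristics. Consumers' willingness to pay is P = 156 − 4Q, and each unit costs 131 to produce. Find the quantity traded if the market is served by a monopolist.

Monopoly sets MR = MC: 156 − 8Q = 131 ⇒ Q = 3.125, P = 156 − 4·3.125 = 143.5.

Q = 3.125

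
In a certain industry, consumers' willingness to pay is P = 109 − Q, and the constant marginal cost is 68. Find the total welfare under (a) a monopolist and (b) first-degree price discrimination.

The monopolist equates marginal revenue to marginal cost: 109 − 2Q = 68, so Q = 20.5. From demand, P = 88.5.
CS = ½·(109 − 88.5)·20.5 = 210.125; PS = (88.5 − 68)·20.5 = 420.25; TS = 630.375.
With perfect price discrimination, output is the efficient level Q = 41 (where demand meets MC), but every buyer pays their willingness to pay: CS = 0 and PS = total surplus.
TS = 840.5 (equal to competitive TS).

Monopoly: TS = 630.375; Perfect PD: TS = 840.5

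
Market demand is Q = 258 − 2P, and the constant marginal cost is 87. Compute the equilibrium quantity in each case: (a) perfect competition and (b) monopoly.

Competition: Q = 84; Monopoly: Q = 42

Inverting demand: P = 129 − 0.5Q.
Perfect competition: P = MC = 87, so 129 − 0.5Q = 87 and Q = 84.
A monopolist chooses Q where MR = MC. MR = 129 − Q; setting this equal to 87 gives Q = 42 and P = 108.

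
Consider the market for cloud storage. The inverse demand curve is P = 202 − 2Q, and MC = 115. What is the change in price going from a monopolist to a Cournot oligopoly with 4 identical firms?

P falls by 26.1

The monopolist equates marginal revenue to marginal cost: 202 − 4Q = 115, so Q = 21.75. From demand, P = 158.5.
With 4 symmetric Cournot firms, each firm's FOC gives 202 − 10q = 115, so q = 8.7, Q = 4·8.7 = 34.8, and P = 132.4.
Change in price: 132.4 − 158.5 = −26.1.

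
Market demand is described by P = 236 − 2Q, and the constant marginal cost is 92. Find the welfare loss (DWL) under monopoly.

Competitive firms price at marginal cost: P = 92, giving Q = 72.
Monopoly sets MR = MC: 236 − 4Q = 92 ⇒ Q = 36, P = 236 − 2·36 = 164.
DWL is the triangle between Q = 36 and Q = 72: ½·(72 − 36)·(164 − 92) = 1296.

DWL = 1296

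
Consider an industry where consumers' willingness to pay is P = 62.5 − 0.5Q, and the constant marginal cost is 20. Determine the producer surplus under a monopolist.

The monopolist equates marginal revenue to marginal cost: 62.5 − Q = 20, so Q = 42.5. From demand, P = 41.25.
PS = (41.25 − 20)·42.5 = 903.125.

PS = 903.125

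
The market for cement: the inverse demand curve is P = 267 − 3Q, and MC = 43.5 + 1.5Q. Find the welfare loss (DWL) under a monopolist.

Competitive equilibrium sets price equal to marginal cost: 267 − 3Q = 43.5 + 1.5Q, so Q = 149/3 and P = 118.
A monopolist chooses Q where MR = MC. MR = 267 − 6Q; setting this equal to 43.5 + 1.5Q gives Q = 29.8 and P = 177.6.
CS = ½·(267 − 118)·149/3 = 22201/6; PS = (118·149/3 − 43.5·149/3 − ½·1.5·(149/3)²) = 22201/12; TS = 5550.25.
CS = ½·(267 − 177.6)·29.8 = 1332.06; PS = (177.6·29.8 − 43.5·29.8 − ½·1.5·29.8²) = 3330.15; TS = 4662.21.
DWL = 5550.25 − 4662.21 = 888.04.

DWL = 888.04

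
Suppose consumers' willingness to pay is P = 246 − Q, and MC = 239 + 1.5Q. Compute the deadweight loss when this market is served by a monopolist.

DWL = 0.8

Under competition P = MC: 246 − Q = 239 + 1.5Q ⇒ Q = 2.8, P = 243.2.
A monopolist chooses Q where MR = MC. MR = 246 − 2Q; setting this equal to 239 + 1.5Q gives Q = 2 and P = 244.
CS = ½·(246 − 243.2)·2.8 = 3.92; PS = (243.2·2.8 − 239·2.8 − ½·1.5·2.8²) = 5.88; TS = 9.8.
CS = ½·(246 − 244)·2 = 2; PS = (244·2 − 239·2 − ½·1.5·2²) = 7; TS = 9.
DWL = 9.8 − 9 = 0.8.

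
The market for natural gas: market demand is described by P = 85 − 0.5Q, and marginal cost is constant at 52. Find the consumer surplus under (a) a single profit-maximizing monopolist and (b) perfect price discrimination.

Monopoly: CS = 272.25; Perfect PD: CS = 0

The monopolist equates marginal revenue to marginal cost: 85 − Q = 52, so Q = 33. From demand, P = 68.5.
CS = ½·(85 − 68.5)·33 = 272.25.
Under first-degree price discrimination the firm charges each unit its demand price and produces up to where P = MC, i.e. Q = 66. Consumer surplus is zero; producer surplus equals total surplus.
CS = 0.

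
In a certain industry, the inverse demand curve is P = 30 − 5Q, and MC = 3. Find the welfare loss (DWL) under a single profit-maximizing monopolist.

Under competition P = MC = 3, so Q = (30 − 3)/5 = 5.4.
The monopolist equates marginal revenue to marginal cost: 30 − 10Q = 3, so Q = 2.7. From demand, P = 16.5.
DWL is the triangle between Q = 2.7 and Q = 5.4: ½·(5.4 − 2.7)·(16.5 − 3) = 18.225.

DWL = 18.225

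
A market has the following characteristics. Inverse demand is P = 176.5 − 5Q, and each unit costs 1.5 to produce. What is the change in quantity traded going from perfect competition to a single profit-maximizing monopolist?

Competitive firms price at marginal cost: P = 1.5, giving Q = 35.
A monopolist chooses Q where MR = MC. MR = 176.5 − 10Q; setting this equal to 1.5 gives Q = 17.5 and P = 89.
Change in quantity traded: 17.5 − 35 = −17.5.

Q falls by 17.5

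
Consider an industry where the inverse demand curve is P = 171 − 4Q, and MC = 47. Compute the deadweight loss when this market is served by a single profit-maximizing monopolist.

DWL = 480.5

Perfect competition: P = MC = 47, so 171 − 4Q = 47 and Q = 31.
The monopolist equates marginal revenue to marginal cost: 171 − 8Q = 47, so Q = 15.5. From demand, P = 109.
DWL is the triangle between Q = 15.5 and Q = 31: ½·(31 − 15.5)·(109 − 47) = 480.5.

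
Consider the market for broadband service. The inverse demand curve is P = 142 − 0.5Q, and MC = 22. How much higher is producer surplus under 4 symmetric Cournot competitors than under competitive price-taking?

PS rises by 4608

Competitive firms price at marginal cost: P = 22, giving Q = 240.
PS = (22 − 22)·240 = 0.
In a 4-firm Cournot equilibrium, symmetry and the first-order condition give q = (142 − 22)/(2.5) = 48. So Q = 192 and P = 46.
PS = (46 − 22)·192 = 4608.
Change in producer surplus: 4608 − 0 = 4608.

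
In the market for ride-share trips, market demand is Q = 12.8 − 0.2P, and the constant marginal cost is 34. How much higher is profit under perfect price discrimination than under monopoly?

Profit rises by 45

Inverting demand: P = 64 − 5Q.
A monopolist chooses Q where MR = MC. MR = 64 − 10Q; setting this equal to 34 gives Q = 3 and P = 49.
Profit = (49 − 34)·3 = 45.
Under first-degree price discrimination the firm charges each unit its demand price and produces up to where P = MC, i.e. Q = 6. Consumer surplus is zero; producer surplus equals total surplus.
PS equals the full surplus area, 90. Profit = 90 = 90.
Change in profit: 90 − 45 = 45.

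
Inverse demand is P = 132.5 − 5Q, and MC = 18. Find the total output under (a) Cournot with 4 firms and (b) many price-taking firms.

Cournot: Q = 18.32; Competition: Q = 22.9

In a 4-firm Cournot equilibrium, symmetry and the first-order condition give q = (132.5 − 18)/(25) = 4.58. So Q = 18.32 and P = 40.9.
Perfect competition: P = MC = 18, so 132.5 − 5Q = 18 and Q = 22.9.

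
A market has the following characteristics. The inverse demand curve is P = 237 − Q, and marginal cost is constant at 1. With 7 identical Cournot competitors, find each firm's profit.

π_i = 870.25

Cournot with 7 identical firms: the symmetric best-response condition is 237 − 8q = 1. Each firm produces q = 29.5, total output Q = 206.5, price P = 30.5.
Each firm's profit = (30.5 − 1)·29.5 = 870.25.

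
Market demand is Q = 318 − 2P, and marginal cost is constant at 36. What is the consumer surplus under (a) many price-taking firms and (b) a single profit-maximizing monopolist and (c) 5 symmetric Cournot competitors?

Inverting demand: P = 159 − 0.5Q.
Under competition P = MC = 36, so Q = (159 − 36)/0.5 = 246.
CS = ½·(159 − 36)·246 = 15129.
Monopoly sets MR = MC: 159 − Q = 36 ⇒ Q = 123, P = 159 − 0.5·123 = 97.5.
CS = ½·(159 − 97.5)·123 = 3782.25.
In a 5-firm Cournot equilibrium, symmetry and the first-order condition give q = (159 − 36)/(3) = 41. So Q = 205 and P = 56.5.
CS = ½·(159 − 56.5)·205 = 10506.25.

Competition: CS = 15129; Monopoly: CS = 3782.25; Cournot: CS = 10506.25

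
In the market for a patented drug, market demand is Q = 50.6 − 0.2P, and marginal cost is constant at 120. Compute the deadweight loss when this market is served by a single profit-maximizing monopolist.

Inverting demand: P = 253 − 5Q.
Perfect competition: P = MC = 120, so 253 − 5Q = 120 and Q = 26.6.
Monopoly sets MR = MC: 253 − 10Q = 120 ⇒ Q = 13.3, P = 253 − 5·13.3 = 186.5.
DWL is the triangle between Q = 13.3 and Q = 26.6: ½·(26.6 − 13.3)·(186.5 − 120) = 442.225.

DWL = 442.225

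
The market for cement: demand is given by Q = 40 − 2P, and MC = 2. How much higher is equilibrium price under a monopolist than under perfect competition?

Equilibrium price rises by 9

Inverting demand: P = 20 − 0.5Q.
Competitive firms price at marginal cost: P = 2, giving Q = 36.
A monopolist chooses Q where MR = MC. MR = 20 − Q; setting this equal to 2 gives Q = 18 and P = 11.
Change in equilibrium price: 11 − 2 = 9.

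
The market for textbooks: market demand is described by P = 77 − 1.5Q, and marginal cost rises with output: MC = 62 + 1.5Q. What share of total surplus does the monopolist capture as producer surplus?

Monopoly sets MR = MC: 77 − 3Q = 62 + 1.5Q ⇒ Q = 10/3, P = 77 − 1.5·10/3 = 72.
CS = ½·(77 − 72)·10/3 = 25/3.
PS = P·Q − VC(Q) = 72·10/3 − (62·10/3 + ½·1.5·(10/3)²) = 25.
Share captured = PS/TS = 25/(100/3) = 0.75.

PS/TS = 0.75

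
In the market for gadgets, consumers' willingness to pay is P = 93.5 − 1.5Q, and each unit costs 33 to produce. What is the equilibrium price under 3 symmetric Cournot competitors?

In a 3-firm Cournot equilibrium, symmetry and the first-order condition give q = (93.5 − 33)/(6) = 121/12. So Q = 30.25 and P = 48.125.

P = 48.125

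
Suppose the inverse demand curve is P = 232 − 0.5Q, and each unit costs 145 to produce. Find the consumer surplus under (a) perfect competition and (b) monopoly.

Competition: CS = 7569; Monopoly: CS = 1892.25

Perfect competition: P = MC = 145, so 232 − 0.5Q = 145 and Q = 174.
CS = ½·(232 − 145)·174 = 7569.
Monopoly sets MR = MC: 232 − Q = 145 ⇒ Q = 87, P = 232 − 0.5·87 = 188.5.
CS = ½·(232 − 188.5)·87 = 1892.25.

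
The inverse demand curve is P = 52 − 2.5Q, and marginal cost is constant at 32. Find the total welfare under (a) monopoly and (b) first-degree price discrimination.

A monopolist chooses Q where MR = MC. MR = 52 − 5Q; setting this equal to 32 gives Q = 4 and P = 42.
CS = ½·(52 − 42)·4 = 20; PS = (42 − 32)·4 = 40; TS = 60.
Under first-degree price discrimination the firm charges each unit its demand price and produces up to where P = MC, i.e. Q = 8. Consumer surplus is zero; producer surplus equals total surplus.
TS = 80 (equal to competitive TS).

Monopoly: TS = 60; Perfect PD: TS = 80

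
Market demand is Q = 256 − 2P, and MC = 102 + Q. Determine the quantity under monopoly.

Inverting demand: P = 128 − 0.5Q.
Monopoly sets MR = MC: 128 − Q = 102 + Q ⇒ Q = 13, P = 128 − 0.5·13 = 121.5.

Q = 13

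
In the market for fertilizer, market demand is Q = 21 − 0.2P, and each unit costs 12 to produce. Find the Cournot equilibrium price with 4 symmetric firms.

P = 30.6

Inverting demand: P = 105 − 5Q.
Cournot with 4 identical firms: the symmetric best-response condition is 105 − 25q = 12. Each firm produces q = 3.72, total output Q = 14.88, price P = 30.6.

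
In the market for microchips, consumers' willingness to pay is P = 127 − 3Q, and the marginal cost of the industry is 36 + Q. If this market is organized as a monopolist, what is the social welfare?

The monopolist equates marginal revenue to marginal cost: 127 − 6Q = 36 + Q, so Q = 13. From demand, P = 88.
CS = ½·(127 − 88)·13 = 253.5; PS = (88·13 − 36·13 − ½·1·13²) = 591.5; TS = 845.

TS = 845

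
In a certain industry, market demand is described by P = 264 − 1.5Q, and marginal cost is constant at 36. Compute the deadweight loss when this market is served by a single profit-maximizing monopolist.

Under competition P = MC = 36, so Q = (264 − 36)/1.5 = 152.
A monopolist chooses Q where MR = MC. MR = 264 − 3Q; setting this equal to 36 gives Q = 76 and P = 150.
DWL is the triangle between Q = 76 and Q = 152: ½·(152 − 76)·(150 − 36) = 4332.

DWL = 4332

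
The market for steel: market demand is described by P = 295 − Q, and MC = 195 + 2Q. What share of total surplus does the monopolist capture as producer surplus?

The monopolist equates marginal revenue to marginal cost: 295 − 2Q = 195 + 2Q, so Q = 25. From demand, P = 270.
CS = ½·(295 − 270)·25 = 312.5.
PS = P·Q − VC(Q) = 270·25 − (195·25 + ½·2·25²) = 1250.
Share captured = PS/TS = 1250/1562.5 = 0.8.

PS/TS = 0.8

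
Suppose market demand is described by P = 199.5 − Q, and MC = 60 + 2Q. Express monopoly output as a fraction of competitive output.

Q_m/Q_c = 0.75

A monopolist chooses Q where MR = MC. MR = 199.5 − 2Q; setting this equal to 60 + 2Q gives Q = 34.875 and P = 164.625.
Under competition P = MC: 199.5 − Q = 60 + 2Q ⇒ Q = 46.5, P = 153.
Ratio Q_m/Q_c = 34.875/46.5 = 0.75.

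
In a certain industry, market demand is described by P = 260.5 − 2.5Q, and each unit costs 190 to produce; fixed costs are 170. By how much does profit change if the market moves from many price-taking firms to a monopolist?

Profit rises by 497.025

Perfect competition: P = MC = 190, so 260.5 − 2.5Q = 190 and Q = 28.2.
Profit = (190 − 190)·28.2 − 170 = −170.
Monopoly sets MR = MC: 260.5 − 5Q = 190 ⇒ Q = 14.1, P = 260.5 − 2.5·14.1 = 225.25.
Profit = (225.25 − 190)·14.1 − 170 = 327.025.
Change in profit: 327.025 − −170 = 497.025.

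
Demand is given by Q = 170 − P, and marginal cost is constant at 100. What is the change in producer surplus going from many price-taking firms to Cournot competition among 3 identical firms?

Inverting demand: P = 170 − Q.
Under competition P = MC = 100, so Q = (170 − 100)/1 = 70.
PS = (100 − 100)·70 = 0.
In a 3-firm Cournot equilibrium, symmetry and the first-order condition give q = (170 − 100)/(4) = 17.5. So Q = 52.5 and P = 117.5.
PS = (117.5 − 100)·52.5 = 918.75.
Change in producer surplus: 918.75 − 0 = 918.75.

Producer surplus rises by 918.75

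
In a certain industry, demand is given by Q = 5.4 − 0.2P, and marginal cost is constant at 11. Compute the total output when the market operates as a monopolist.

Q = 1.6

Inverting demand: P = 27 − 5Q.
A monopolist chooses Q where MR = MC. MR = 27 − 10Q; setting this equal to 11 gives Q = 1.6 and P = 19.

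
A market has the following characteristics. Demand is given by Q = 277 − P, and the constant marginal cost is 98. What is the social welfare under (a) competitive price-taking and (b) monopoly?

Competition: TS = 16020.5; Monopoly: TS = 12015.375

Inverting demand: P = 277 − Q.
Competitive firms price at marginal cost: P = 98, giving Q = 179.
CS = ½·(277 − 98)·179 = 16020.5; PS = (98 − 98)·179 = 0; TS = 16020.5.
Monopoly sets MR = MC: 277 − 2Q = 98 ⇒ Q = 89.5, P = 277 − 89.5 = 187.5.
CS = ½·(277 − 187.5)·89.5 = 4005.125; PS = (187.5 − 98)·89.5 = 8010.25; TS = 12015.375.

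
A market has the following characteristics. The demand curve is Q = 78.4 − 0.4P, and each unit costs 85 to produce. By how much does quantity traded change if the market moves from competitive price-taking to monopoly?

Inverting demand: P = 196 − 2.5Q.
Under competition P = MC = 85, so Q = (196 − 85)/2.5 = 44.4.
A monopolist chooses Q where MR = MC. MR = 196 − 5Q; setting this equal to 85 gives Q = 22.2 and P = 140.5.
Change in quantity traded: 22.2 − 44.4 = −22.2.

Q falls by 22.2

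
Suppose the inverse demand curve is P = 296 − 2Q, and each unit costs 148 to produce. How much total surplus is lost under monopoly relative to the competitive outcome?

Under competition P = MC = 148, so Q = (296 − 148)/2 = 74.
A monopolist chooses Q where MR = MC. MR = 296 − 4Q; setting this equal to 148 gives Q = 37 and P = 222.
DWL is the triangle between Q = 37 and Q = 74: ½·(74 − 37)·(222 − 148) = 1369.

DWL = 1369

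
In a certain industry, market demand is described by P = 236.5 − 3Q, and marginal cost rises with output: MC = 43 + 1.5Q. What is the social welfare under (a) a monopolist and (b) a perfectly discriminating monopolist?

Monopoly: TS = 3494.61; Perfect PD: TS = 4160.25

The monopolist equates marginal revenue to marginal cost: 236.5 − 6Q = 43 + 1.5Q, so Q = 25.8. From demand, P = 159.1.
CS = ½·(236.5 − 159.1)·25.8 = 998.46; PS = (159.1·25.8 − 43·25.8 − ½·1.5·25.8²) = 2496.15; TS = 3494.61.
With perfect price discrimination, output is the efficient level Q = 43 (where demand meets MC), but every buyer pays their willingness to pay: CS = 0 and PS = total surplus.
TS = 4160.25 (equal to competitive TS).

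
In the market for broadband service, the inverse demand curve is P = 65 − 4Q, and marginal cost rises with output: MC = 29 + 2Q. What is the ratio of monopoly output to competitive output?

The monopolist equates marginal revenue to marginal cost: 65 − 8Q = 29 + 2Q, so Q = 3.6. From demand, P = 50.6.
Under competition P = MC: 65 − 4Q = 29 + 2Q ⇒ Q = 6, P = 41.
Ratio Q_m/Q_c = 3.6/6 = 0.6.

Q_m/Q_c = 0.6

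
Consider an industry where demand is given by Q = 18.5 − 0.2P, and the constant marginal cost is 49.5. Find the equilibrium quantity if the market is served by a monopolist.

Inverting demand: P = 92.5 − 5Q.
Monopoly sets MR = MC: 92.5 − 10Q = 49.5 ⇒ Q = 4.3, P = 92.5 − 5·4.3 = 71.

Q = 4.3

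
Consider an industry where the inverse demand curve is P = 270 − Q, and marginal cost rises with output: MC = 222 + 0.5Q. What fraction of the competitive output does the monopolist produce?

Monopoly sets MR = MC: 270 − 2Q = 222 + 0.5Q ⇒ Q = 19.2, P = 270 − 19.2 = 250.8.
Competitive equilibrium sets price equal to marginal cost: 270 − Q = 222 + 0.5Q, so Q = 32 and P = 238.
Ratio Q_m/Q_c = 19.2/32 = 0.6.

Q_m/Q_c = 0.6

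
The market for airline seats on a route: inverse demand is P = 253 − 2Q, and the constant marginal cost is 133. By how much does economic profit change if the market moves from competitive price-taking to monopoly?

π rises by 1800

Under competition P = MC = 133, so Q = (253 − 133)/2 = 60.
Profit = (133 − 133)·60 = 0.
A monopolist chooses Q where MR = MC. MR = 253 − 4Q; setting this equal to 133 gives Q = 30 and P = 193.
Profit = (193 − 133)·30 = 1800.
Change in economic profit: 1800 − 0 = 1800.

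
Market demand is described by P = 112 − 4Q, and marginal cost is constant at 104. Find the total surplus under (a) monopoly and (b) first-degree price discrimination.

Monopoly sets MR = MC: 112 − 8Q = 104 ⇒ Q = 1, P = 112 − 4·1 = 108.
CS = ½·(112 − 108)·1 = 2; PS = (108 − 104)·1 = 4; TS = 6.
With perfect price discrimination, output is the efficient level Q = 2 (where demand meets MC), but every buyer pays their willingness to pay: CS = 0 and PS = total surplus.
TS = 8 (equal to competitive TS).

Monopoly: TS = 6; Perfect PD: TS = 8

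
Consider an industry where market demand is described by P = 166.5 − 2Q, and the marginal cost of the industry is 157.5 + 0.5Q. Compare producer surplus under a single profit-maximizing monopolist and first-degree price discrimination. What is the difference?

The monopolist equates marginal revenue to marginal cost: 166.5 − 4Q = 157.5 + 0.5Q, so Q = 2. From demand, P = 162.5.
PS = P·Q − VC(Q) = 162.5·2 − (157.5·2 + ½·0.5·2²) = 9.
A perfectly discriminating monopolist sells every unit with P(Q) ≥ MC(Q), so output equals the competitive quantity Q = 3.6. Each buyer pays their reservation price, so CS = 0 and the firm captures all surplus.
PS = ½·(166.5 − 157.5)·3.6 = 16.2.
Change in producer surplus: 16.2 − 9 = 7.2.

Producer surplus rises by 7.2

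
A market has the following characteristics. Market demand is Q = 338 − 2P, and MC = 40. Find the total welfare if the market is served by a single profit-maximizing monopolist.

Inverting demand: P = 169 − 0.5Q.
Monopoly sets MR = MC: 169 − Q = 40 ⇒ Q = 129, P = 169 − 0.5·129 = 104.5.
CS = ½·(169 − 104.5)·129 = 4160.25; PS = (104.5 − 40)·129 = 8320.5; TS = 12480.75.

TS = 12480.75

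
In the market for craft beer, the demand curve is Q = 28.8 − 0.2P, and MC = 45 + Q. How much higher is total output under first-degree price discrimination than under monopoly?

Total output rises by 7.5

Inverting demand: P = 144 − 5Q.
Monopoly sets MR = MC: 144 − 10Q = 45 + Q ⇒ Q = 9, P = 144 − 5·9 = 99.
With perfect price discrimination, output is the efficient level Q = 16.5 (where demand meets MC), but every buyer pays their willingness to pay: CS = 0 and PS = total surplus.
Change in total output: 16.5 − 9 = 7.5.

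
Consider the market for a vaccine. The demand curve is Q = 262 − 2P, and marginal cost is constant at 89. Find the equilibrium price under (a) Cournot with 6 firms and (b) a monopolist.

Inverting demand: P = 131 − 0.5Q.
In a 6-firm Cournot equilibrium, symmetry and the first-order condition give q = (131 − 89)/(3.5) = 12. So Q = 72 and P = 95.
Monopoly sets MR = MC: 131 − Q = 89 ⇒ Q = 42, P = 131 − 0.5·42 = 110.

Cournot: P = 95; Monopoly: P = 110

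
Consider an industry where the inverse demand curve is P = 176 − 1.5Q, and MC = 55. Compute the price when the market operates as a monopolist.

P = 115.5

A monopolist chooses Q where MR = MC. MR = 176 − 3Q; setting this equal to 55 gives Q = 121/3 and P = 115.5.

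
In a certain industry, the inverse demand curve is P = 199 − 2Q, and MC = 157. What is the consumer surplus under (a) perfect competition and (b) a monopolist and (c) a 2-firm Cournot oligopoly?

Competition: CS = 441; Monopoly: CS = 110.25; Cournot: CS = 196

Competitive firms price at marginal cost: P = 157, giving Q = 21.
CS = ½·(199 − 157)·21 = 441.
The monopolist equates marginal revenue to marginal cost: 199 − 4Q = 157, so Q = 10.5. From demand, P = 178.
CS = ½·(199 − 178)·10.5 = 110.25.
Cournot with 2 identical firms: the symmetric best-response condition is 199 − 6q = 157. Each firm produces q = 7, total output Q = 14, price P = 171.
CS = ½·(199 − 171)·14 = 196.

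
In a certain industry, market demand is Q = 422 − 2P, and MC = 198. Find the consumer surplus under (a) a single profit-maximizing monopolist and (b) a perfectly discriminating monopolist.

Monopoly: CS = 42.25; Perfect PD: CS = 0

Inverting demand: P = 211 − 0.5Q.
Monopoly sets MR = MC: 211 − Q = 198 ⇒ Q = 13, P = 211 − 0.5·13 = 204.5.
CS = ½·(211 − 204.5)·13 = 42.25.
Under first-degree price discrimination the firm charges each unit its demand price and produces up to where P = MC, i.e. Q = 26. Consumer surplus is zero; producer surplus equals total surplus.
CS = 0.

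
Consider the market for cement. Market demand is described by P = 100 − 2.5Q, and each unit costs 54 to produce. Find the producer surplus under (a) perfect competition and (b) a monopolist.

Under competition P = MC = 54, so Q = (100 − 54)/2.5 = 18.4.
PS = (54 − 54)·18.4 = 0.
The monopolist equates marginal revenue to marginal cost: 100 − 5Q = 54, so Q = 9.2. From demand, P = 77.
PS = (77 − 54)·9.2 = 211.6.

Competition: PS = 0; Monopoly: PS = 211.6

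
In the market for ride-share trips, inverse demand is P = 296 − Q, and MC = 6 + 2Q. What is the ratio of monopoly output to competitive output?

Monopoly sets MR = MC: 296 − 2Q = 6 + 2Q ⇒ Q = 72.5, P = 296 − 72.5 = 223.5.
Competitive equilibrium sets price equal to marginal cost: 296 − Q = 6 + 2Q, so Q = 290/3 and P = 598/3.
Ratio Q_m/Q_c = 72.5/(290/3) = 0.75.

Q_m/Q_c = 0.75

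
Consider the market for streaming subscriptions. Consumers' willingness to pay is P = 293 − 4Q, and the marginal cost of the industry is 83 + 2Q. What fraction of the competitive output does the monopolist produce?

Monopoly sets MR = MC: 293 − 8Q = 83 + 2Q ⇒ Q = 21, P = 293 − 4·21 = 209.
Competitive equilibrium sets price equal to marginal cost: 293 − 4Q = 83 + 2Q, so Q = 35 and P = 153.
Ratio Q_m/Q_c = 21/35 = 0.6.

Q_m/Q_c = 0.6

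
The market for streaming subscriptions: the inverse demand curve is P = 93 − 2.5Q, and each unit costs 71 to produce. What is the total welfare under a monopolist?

Monopoly sets MR = MC: 93 − 5Q = 71 ⇒ Q = 4.4, P = 93 − 2.5·4.4 = 82.
CS = ½·(93 − 82)·4.4 = 24.2; PS = (82 − 71)·4.4 = 48.4; TS = 72.6.

TS = 72.6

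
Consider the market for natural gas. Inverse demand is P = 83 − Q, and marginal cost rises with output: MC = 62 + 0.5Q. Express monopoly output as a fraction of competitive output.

Q_m/Q_c = 0.6

The monopolist equates marginal revenue to marginal cost: 83 − 2Q = 62 + 0.5Q, so Q = 8.4. From demand, P = 74.6.
Competitive equilibrium sets price equal to marginal cost: 83 − Q = 62 + 0.5Q, so Q = 14 and P = 69.
Ratio Q_m/Q_c = 8.4/14 = 0.6.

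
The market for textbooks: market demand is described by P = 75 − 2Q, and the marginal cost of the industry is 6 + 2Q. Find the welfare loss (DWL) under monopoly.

Competitive equilibrium sets price equal to marginal cost: 75 − 2Q = 6 + 2Q, so Q = 17.25 and P = 40.5.
The monopolist equates marginal revenue to marginal cost: 75 − 4Q = 6 + 2Q, so Q = 11.5. From demand, P = 52.
CS = ½·(75 − 40.5)·17.25 = 4761/16; PS = (40.5·17.25 − 6·17.25 − ½·2·17.25²) = 4761/16; TS = 595.125.
CS = ½·(75 − 52)·11.5 = 132.25; PS = (52·11.5 − 6·11.5 − ½·2·11.5²) = 396.75; TS = 529.
DWL = 595.125 − 529 = 66.125.

DWL = 66.125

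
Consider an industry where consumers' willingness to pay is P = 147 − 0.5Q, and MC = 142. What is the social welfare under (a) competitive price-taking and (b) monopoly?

Competition: TS = 25; Monopoly: TS = 18.75

Perfect competition: P = MC = 142, so 147 − 0.5Q = 142 and Q = 10.
CS = ½·(147 − 142)·10 = 25; PS = (142 − 142)·10 = 0; TS = 25.
A monopolist chooses Q where MR = MC. MR = 147 − Q; setting this equal to 142 gives Q = 5 and P = 144.5.
CS = ½·(147 − 144.5)·5 = 6.25; PS = (144.5 − 142)·5 = 12.5; TS = 18.75.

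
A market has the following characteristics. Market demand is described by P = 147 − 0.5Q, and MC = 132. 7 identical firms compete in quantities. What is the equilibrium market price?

P = 133.875

With 7 symmetric Cournot firms, each firm's FOC gives 147 − 4q = 132, so q = 3.75, Q = 7·3.75 = 26.25, and P = 133.875.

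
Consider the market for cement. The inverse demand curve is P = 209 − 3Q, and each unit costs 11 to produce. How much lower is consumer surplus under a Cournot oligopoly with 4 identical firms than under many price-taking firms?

CS falls by 2352.24

Perfect competition: P = MC = 11, so 209 − 3Q = 11 and Q = 66.
CS = ½·(209 − 11)·66 = 6534.
With 4 symmetric Cournot firms, each firm's FOC gives 209 − 15q = 11, so q = 13.2, Q = 4·13.2 = 52.8, and P = 50.6.
CS = ½·(209 − 50.6)·52.8 = 4181.76.
Change in consumer surplus: 4181.76 − 6534 = −2352.24.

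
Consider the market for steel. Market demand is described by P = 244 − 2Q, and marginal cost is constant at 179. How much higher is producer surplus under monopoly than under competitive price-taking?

PS rises by 528.125

Under competition P = MC = 179, so Q = (244 − 179)/2 = 32.5.
PS = (179 − 179)·32.5 = 0.
The monopolist equates marginal revenue to marginal cost: 244 − 4Q = 179, so Q = 16.25. From demand, P = 211.5.
PS = (211.5 − 179)·16.25 = 528.125.
Change in producer surplus: 528.125 − 0 = 528.125.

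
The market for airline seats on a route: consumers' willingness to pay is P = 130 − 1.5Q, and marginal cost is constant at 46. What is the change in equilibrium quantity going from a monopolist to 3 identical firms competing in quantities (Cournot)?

A monopolist chooses Q where MR = MC. MR = 130 − 3Q; setting this equal to 46 gives Q = 28 and P = 88.
Cournot with 3 identical firms: the symmetric best-response condition is 130 − 6q = 46. Each firm produces q = 14, total output Q = 42, price P = 67.
Change in equilibrium quantity: 42 − 28 = 14.

Q rises by 14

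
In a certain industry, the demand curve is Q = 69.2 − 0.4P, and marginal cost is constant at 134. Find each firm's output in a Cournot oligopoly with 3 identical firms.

Inverting demand: P = 173 − 2.5Q.
Cournot with 3 identical firms: the symmetric best-response condition is 173 − 10q = 134. Each firm produces q = 3.9, total output Q = 11.7, price P = 143.75.

q_i = 3.9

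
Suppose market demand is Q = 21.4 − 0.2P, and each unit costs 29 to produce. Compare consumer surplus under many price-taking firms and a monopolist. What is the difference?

Inverting demand: P = 107 − 5Q.
Under competition P = MC = 29, so Q = (107 − 29)/5 = 15.6.
CS = ½·(107 − 29)·15.6 = 608.4.
A monopolist chooses Q where MR = MC. MR = 107 − 10Q; setting this equal to 29 gives Q = 7.8 and P = 68.
CS = ½·(107 − 68)·7.8 = 152.1.
Change in consumer surplus: 152.1 − 608.4 = −456.3.

Consumer surplus falls by 456.3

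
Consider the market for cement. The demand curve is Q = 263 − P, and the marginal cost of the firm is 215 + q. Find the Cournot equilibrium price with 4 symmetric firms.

P = 231

Inverting demand: P = 263 − Q.
Cournot with 4 identical firms: the symmetric best-response condition is 263 − 5q = 215 + q. Each firm produces q = 8, total output Q = 32, price P = 231.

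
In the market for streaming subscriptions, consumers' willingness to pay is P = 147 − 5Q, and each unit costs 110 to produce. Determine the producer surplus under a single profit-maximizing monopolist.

PS = 68.45

Monopoly sets MR = MC: 147 − 10Q = 110 ⇒ Q = 3.7, P = 147 − 5·3.7 = 128.5.
PS = (128.5 − 110)·3.7 = 68.45.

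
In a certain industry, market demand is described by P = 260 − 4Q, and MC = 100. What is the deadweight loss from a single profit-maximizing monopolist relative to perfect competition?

Perfect competition: P = MC = 100, so 260 − 4Q = 100 and Q = 40.
A monopolist chooses Q where MR = MC. MR = 260 − 8Q; setting this equal to 100 gives Q = 20 and P = 180.
DWL is the triangle between Q = 20 and Q = 40: ½·(40 − 20)·(180 − 100) = 800.

DWL = 800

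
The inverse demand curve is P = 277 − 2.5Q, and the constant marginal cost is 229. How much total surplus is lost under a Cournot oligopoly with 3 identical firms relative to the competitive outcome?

Competitive firms price at marginal cost: P = 229, giving Q = 19.2.
In a 3-firm Cournot equilibrium, symmetry and the first-order condition give q = (277 − 229)/(10) = 4.8. So Q = 14.4 and P = 241.
DWL is the triangle between Q = 14.4 and Q = 19.2: ½·(19.2 − 14.4)·(241 − 229) = 28.8.

DWL = 28.8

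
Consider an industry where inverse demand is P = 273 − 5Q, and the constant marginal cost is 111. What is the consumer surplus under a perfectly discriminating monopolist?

With perfect price discrimination, output is the efficient level Q = 32.4 (where demand meets MC), but every buyer pays their willingness to pay: CS = 0 and PS = total surplus.
CS = 0.

CS = 0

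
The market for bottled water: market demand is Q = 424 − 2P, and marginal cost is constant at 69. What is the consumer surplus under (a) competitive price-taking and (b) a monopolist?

Inverting demand: P = 212 − 0.5Q.
Competitive firms price at marginal cost: P = 69, giving Q = 286.
CS = ½·(212 − 69)·286 = 20449.
The monopolist equates marginal revenue to marginal cost: 212 − Q = 69, so Q = 143. From demand, P = 140.5.
CS = ½·(212 − 140.5)·143 = 5112.25.

Competition: CS = 20449; Monopoly: CS = 5112.25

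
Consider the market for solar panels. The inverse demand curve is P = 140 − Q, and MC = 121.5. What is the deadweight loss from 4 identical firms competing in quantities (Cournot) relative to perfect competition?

DWL = 6.845

Under competition P = MC = 121.5, so Q = (140 − 121.5)/1 = 18.5.
Cournot with 4 identical firms: the symmetric best-response condition is 140 − 5q = 121.5. Each firm produces q = 3.7, total output Q = 14.8, price P = 125.2.
DWL is the triangle between Q = 14.8 and Q = 18.5: ½·(18.5 − 14.8)·(125.2 − 121.5) = 6.845.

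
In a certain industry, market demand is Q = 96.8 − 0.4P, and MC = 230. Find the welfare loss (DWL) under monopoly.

Inverting demand: P = 242 − 2.5Q.
Perfect competition: P = MC = 230, so 242 − 2.5Q = 230 and Q = 4.8.
A monopolist chooses Q where MR = MC. MR = 242 − 5Q; setting this equal to 230 gives Q = 2.4 and P = 236.
DWL is the triangle between Q = 2.4 and Q = 4.8: ½·(4.8 − 2.4)·(236 − 230) = 7.2.

DWL = 7.2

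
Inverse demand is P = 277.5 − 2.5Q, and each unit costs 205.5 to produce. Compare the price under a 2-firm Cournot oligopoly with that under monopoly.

With 2 symmetric Cournot firms, each firm's FOC gives 277.5 − 7.5q = 205.5, so q = 9.6, Q = 2·9.6 = 19.2, and P = 229.5.
The monopolist equates marginal revenue to marginal cost: 277.5 − 5Q = 205.5, so Q = 14.4. From demand, P = 241.5.

Cournot: P = 229.5; Monopoly: P = 241.5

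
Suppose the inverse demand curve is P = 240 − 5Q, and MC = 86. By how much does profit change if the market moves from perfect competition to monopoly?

π rises by 1185.8

Competitive firms price at marginal cost: P = 86, giving Q = 30.8.
Profit = (86 − 86)·30.8 = 0.
The monopolist equates marginal revenue to marginal cost: 240 − 10Q = 86, so Q = 15.4. From demand, P = 163.
Profit = (163 − 86)·15.4 = 1185.8.
Change in profit: 1185.8 − 0 = 1185.8.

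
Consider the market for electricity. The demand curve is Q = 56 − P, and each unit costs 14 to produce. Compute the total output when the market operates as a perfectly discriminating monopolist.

Q = 42

Inverting demand: P = 56 − Q.
A perfectly discriminating monopolist sells every unit with P(Q) ≥ MC(Q), so output equals the competitive quantity Q = 42. Each buyer pays their reservation price, so CS = 0 and the firm captures all surplus.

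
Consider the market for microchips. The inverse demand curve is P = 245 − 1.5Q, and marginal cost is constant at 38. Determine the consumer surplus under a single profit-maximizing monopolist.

CS = 3570.75

Monopoly sets MR = MC: 245 − 3Q = 38 ⇒ Q = 69, P = 245 − 1.5·69 = 141.5.
CS = ½·(245 − 141.5)·69 = 3570.75.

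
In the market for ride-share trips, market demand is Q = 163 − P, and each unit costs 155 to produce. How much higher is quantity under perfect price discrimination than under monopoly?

Inverting demand: P = 163 − Q.
Monopoly sets MR = MC: 163 − 2Q = 155 ⇒ Q = 4, P = 163 − 4 = 159.
A perfectly discriminating monopolist sells every unit with P(Q) ≥ MC(Q), so output equals the competitive quantity Q = 8. Each buyer pays their reservation price, so CS = 0 and the firm captures all surplus.
Change in quantity: 8 − 4 = 4.

Quantity rises by 4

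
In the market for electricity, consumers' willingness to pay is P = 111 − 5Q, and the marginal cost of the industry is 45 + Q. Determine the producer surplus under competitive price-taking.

PS = 60.5

Under competition P = MC: 111 − 5Q = 45 + Q ⇒ Q = 11, P = 56.
PS = P·Q − VC(Q) = 56·11 − (45·11 + ½·1·11²) = 60.5.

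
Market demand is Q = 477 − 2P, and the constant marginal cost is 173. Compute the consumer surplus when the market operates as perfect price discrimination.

CS = 0

Inverting demand: P = 238.5 − 0.5Q.
Under first-degree price discrimination the firm charges each unit its demand price and produces up to where P = MC, i.e. Q = 131. Consumer surplus is zero; producer surplus equals total surplus.
CS = 0.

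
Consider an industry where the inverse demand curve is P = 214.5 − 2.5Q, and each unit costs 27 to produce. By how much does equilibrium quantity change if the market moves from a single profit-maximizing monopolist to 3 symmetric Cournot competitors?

Monopoly sets MR = MC: 214.5 − 5Q = 27 ⇒ Q = 37.5, P = 214.5 − 2.5·37.5 = 120.75.
With 3 symmetric Cournot firms, each firm's FOC gives 214.5 − 10q = 27, so q = 18.75, Q = 3·18.75 = 56.25, and P = 73.875.
Change in equilibrium quantity: 56.25 − 37.5 = 18.75.

Equilibrium quantity rises by 18.75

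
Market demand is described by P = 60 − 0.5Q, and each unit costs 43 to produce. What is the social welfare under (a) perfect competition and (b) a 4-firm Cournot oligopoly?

Under competition P = MC = 43, so Q = (60 − 43)/0.5 = 34.
CS = ½·(60 − 43)·34 = 289; PS = (43 − 43)·34 = 0; TS = 289.
Cournot with 4 identical firms: the symmetric best-response condition is 60 − 2.5q = 43. Each firm produces q = 6.8, total output Q = 27.2, price P = 46.4.
CS = ½·(60 − 46.4)·27.2 = 184.96; PS = (46.4 − 43)·27.2 = 92.48; TS = 277.44.

Competition: TS = 289; Cournot: TS = 277.44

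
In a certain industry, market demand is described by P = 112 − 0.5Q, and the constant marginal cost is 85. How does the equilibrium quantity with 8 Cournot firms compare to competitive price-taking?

In a 8-firm Cournot equilibrium, symmetry and the first-order condition give q = (112 − 85)/(4.5) = 6. So Q = 48 and P = 88.
Under competition P = MC = 85, so Q = (112 − 85)/0.5 = 54.

Cournot: Q = 48; Competition: Q = 54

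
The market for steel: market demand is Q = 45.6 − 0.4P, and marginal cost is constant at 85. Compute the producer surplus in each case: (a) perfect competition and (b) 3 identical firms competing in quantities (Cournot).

Competition: PS = 0; Cournot: PS = 63.075

Inverting demand: P = 114 − 2.5Q.
Under competition P = MC = 85, so Q = (114 − 85)/2.5 = 11.6.
PS = (85 − 85)·11.6 = 0.
In a 3-firm Cournot equilibrium, symmetry and the first-order condition give q = (114 − 85)/(10) = 2.9. So Q = 8.7 and P = 92.25.
PS = (92.25 − 85)·8.7 = 63.075.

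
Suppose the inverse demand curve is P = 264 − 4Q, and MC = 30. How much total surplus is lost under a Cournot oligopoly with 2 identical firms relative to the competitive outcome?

DWL = 760.5

Competitive firms price at marginal cost: P = 30, giving Q = 58.5.
In a 2-firm Cournot equilibrium, symmetry and the first-order condition give q = (264 − 30)/(12) = 19.5. So Q = 39 and P = 108.
DWL is the triangle between Q = 39 and Q = 58.5: ½·(58.5 − 39)·(108 − 30) = 760.5.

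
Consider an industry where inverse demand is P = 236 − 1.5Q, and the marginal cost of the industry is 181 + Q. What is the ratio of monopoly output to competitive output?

Q_m/Q_c = 0.625

Monopoly sets MR = MC: 236 − 3Q = 181 + Q ⇒ Q = 13.75, P = 236 − 1.5·13.75 = 215.375.
Competitive equilibrium sets price equal to marginal cost: 236 − 1.5Q = 181 + Q, so Q = 22 and P = 203.
Ratio Q_m/Q_c = 13.75/22 = 0.625.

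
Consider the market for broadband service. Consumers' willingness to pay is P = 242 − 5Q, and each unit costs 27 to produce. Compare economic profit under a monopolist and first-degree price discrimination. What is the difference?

Monopoly sets MR = MC: 242 − 10Q = 27 ⇒ Q = 21.5, P = 242 − 5·21.5 = 134.5.
Profit = (134.5 − 27)·21.5 = 2311.25.
Under first-degree price discrimination the firm charges each unit its demand price and produces up to where P = MC, i.e. Q = 43. Consumer surplus is zero; producer surplus equals total surplus.
PS equals the full surplus area, 4622.5. Profit = 4622.5 = 4622.5.
Change in economic profit: 4622.5 − 2311.25 = 2311.25.

π rises by 2311.25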